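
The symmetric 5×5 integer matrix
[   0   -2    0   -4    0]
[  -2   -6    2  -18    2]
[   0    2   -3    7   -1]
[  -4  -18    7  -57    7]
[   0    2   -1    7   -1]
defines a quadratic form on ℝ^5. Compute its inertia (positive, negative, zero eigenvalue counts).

step 0: pivot -6 → sign −
step 1: pivot 2/3 → sign +
step 2: pivot -3 → sign −
step 3: pivot -6 → sign −
step 4: row/col 4 already zero → sign 0
signature = (1, 3, 1)

Answer: (1, 3, 1)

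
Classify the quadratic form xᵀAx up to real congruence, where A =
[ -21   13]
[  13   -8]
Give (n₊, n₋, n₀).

step 0: pivot -21 → sign −
step 1: pivot 1/21 → sign +
signature = (1, 1, 0)

Answer: (1, 1, 0)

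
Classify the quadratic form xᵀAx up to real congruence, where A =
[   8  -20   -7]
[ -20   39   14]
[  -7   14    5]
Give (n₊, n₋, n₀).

Answer: (1, 2, 0)

Derivation:
step 0: pivot 8 → sign +
step 1: pivot -11 → sign −
step 2: pivot -1/88 → sign −
signature = (1, 2, 0)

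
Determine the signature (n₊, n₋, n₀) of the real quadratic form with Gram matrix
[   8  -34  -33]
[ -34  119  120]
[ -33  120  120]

step 0: pivot 8 → sign +
step 1: pivot -51/2 → sign −
step 2: pivot -3/68 → sign −
signature = (1, 2, 0)

Answer: (1, 2, 0)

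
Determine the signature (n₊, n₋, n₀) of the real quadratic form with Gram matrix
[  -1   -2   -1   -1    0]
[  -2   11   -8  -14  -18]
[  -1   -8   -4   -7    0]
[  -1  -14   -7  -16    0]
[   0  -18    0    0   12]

step 0: pivot -1 → sign −
step 1: pivot 15 → sign +
step 2: pivot -27/5 → sign −
step 3: pivot -3 → sign −
step 4: row/col 4 already zero → sign 0
signature = (1, 3, 1)

Answer: (1, 3, 1)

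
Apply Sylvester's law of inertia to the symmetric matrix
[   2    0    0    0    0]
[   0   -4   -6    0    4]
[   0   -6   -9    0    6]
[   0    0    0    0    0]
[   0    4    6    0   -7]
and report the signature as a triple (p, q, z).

step 0: pivot 2 → sign +
step 1: pivot -4 → sign −
step 2: pivot -3 → sign −
step 3: row/col 3 already zero → sign 0
step 4: row/col 4 already zero → sign 0
signature = (1, 2, 2)

Answer: (1, 2, 2)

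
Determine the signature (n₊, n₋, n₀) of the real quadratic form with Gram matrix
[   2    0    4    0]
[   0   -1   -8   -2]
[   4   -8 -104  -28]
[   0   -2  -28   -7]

Answer: (1, 2, 1)

Derivation:
step 0: pivot 2 → sign +
step 1: pivot -1 → sign −
step 2: pivot -48 → sign −
step 3: row/col 3 already zero → sign 0
signature = (1, 2, 1)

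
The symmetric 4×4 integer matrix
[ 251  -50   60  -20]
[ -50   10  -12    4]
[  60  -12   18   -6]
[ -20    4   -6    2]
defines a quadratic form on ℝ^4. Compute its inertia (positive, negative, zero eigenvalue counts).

Answer: (3, 0, 1)

Derivation:
step 0: pivot 251 → sign +
step 1: pivot 10/251 → sign +
step 2: pivot 18/5 → sign +
step 3: row/col 3 already zero → sign 0
signature = (3, 0, 1)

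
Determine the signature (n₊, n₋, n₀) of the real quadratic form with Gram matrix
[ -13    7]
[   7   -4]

Answer: (0, 2, 0)

Derivation:
step 0: pivot -13 → sign −
step 1: pivot -3/13 → sign −
signature = (0, 2, 0)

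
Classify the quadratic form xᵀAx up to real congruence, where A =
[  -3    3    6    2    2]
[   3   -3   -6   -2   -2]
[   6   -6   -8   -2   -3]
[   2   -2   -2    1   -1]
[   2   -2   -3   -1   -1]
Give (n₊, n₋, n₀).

Answer: (3, 1, 1)

Derivation:
step 0: pivot -3 → sign −
step 1: pivot 4 → sign +
step 2: pivot 4/3 → sign +
step 3: pivot 1/16 → sign +
step 4: row/col 4 already zero → sign 0
signature = (3, 1, 1)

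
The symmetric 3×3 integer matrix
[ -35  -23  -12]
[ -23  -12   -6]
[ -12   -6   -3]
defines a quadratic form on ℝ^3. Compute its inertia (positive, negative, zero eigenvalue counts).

step 0: pivot -35 → sign −
step 1: pivot 109/35 → sign +
step 2: pivot -3/109 → sign −
signature = (1, 2, 0)

Answer: (1, 2, 0)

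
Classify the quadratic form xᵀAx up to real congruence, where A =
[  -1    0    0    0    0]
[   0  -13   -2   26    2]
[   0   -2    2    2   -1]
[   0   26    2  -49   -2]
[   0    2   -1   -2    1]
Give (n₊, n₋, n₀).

Answer: (2, 3, 0)

Derivation:
step 0: pivot -1 → sign −
step 1: pivot -13 → sign −
step 2: pivot 30/13 → sign +
step 3: pivot 19/15 → sign +
step 4: pivot -1/38 → sign −
signature = (2, 3, 0)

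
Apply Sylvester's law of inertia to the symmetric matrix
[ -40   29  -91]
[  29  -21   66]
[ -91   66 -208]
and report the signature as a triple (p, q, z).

step 0: pivot -40 → sign −
step 1: pivot 1/40 → sign +
step 2: pivot -1 → sign −
signature = (1, 2, 0)

Answer: (1, 2, 0)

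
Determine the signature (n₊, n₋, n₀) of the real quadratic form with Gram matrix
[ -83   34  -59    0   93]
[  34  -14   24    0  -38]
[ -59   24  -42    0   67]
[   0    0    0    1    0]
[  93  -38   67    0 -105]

step 0: pivot -83 → sign −
step 1: pivot -6/83 → sign −
step 2: pivot 1/3 → sign +
step 3: pivot 1 → sign +
step 4: pivot -2 → sign −
signature = (2, 3, 0)

Answer: (2, 3, 0)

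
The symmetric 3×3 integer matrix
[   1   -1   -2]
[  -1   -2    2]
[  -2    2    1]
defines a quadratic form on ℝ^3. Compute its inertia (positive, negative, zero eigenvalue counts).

Answer: (1, 2, 0)

Derivation:
step 0: pivot 1 → sign +
step 1: pivot -3 → sign −
step 2: pivot -3 → sign −
signature = (1, 2, 0)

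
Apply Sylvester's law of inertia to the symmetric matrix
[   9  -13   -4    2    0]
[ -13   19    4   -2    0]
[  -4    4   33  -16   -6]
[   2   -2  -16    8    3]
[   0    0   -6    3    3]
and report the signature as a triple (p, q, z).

step 0: pivot 9 → sign +
step 1: pivot 2/9 → sign +
step 2: pivot 17 → sign +
step 3: pivot 4/17 → sign +
step 4: pivot 3/4 → sign +
signature = (5, 0, 0)

Answer: (5, 0, 0)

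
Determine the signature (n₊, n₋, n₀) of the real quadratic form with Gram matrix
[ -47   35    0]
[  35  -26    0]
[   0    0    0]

step 0: pivot -47 → sign −
step 1: pivot 3/47 → sign +
step 2: row/col 2 already zero → sign 0
signature = (1, 1, 1)

Answer: (1, 1, 1)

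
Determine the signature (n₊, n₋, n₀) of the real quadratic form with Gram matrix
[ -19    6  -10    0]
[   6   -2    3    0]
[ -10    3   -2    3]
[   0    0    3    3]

Answer: (2, 2, 0)

Derivation:
step 0: pivot -19 → sign −
step 1: pivot -2/19 → sign −
step 2: pivot 7/2 → sign +
step 3: pivot 3/7 → sign +
signature = (2, 2, 0)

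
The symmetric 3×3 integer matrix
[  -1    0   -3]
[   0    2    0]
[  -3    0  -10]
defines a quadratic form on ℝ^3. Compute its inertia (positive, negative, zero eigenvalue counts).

step 0: pivot -1 → sign −
step 1: pivot 2 → sign +
step 2: pivot -1 → sign −
signature = (1, 2, 0)

Answer: (1, 2, 0)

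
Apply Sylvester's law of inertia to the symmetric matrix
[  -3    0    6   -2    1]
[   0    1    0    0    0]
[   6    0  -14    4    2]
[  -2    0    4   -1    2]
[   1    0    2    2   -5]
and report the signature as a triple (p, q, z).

Answer: (2, 3, 0)

Derivation:
step 0: pivot -3 → sign −
step 1: pivot 1 → sign +
step 2: pivot -2 → sign −
step 3: pivot 1/3 → sign +
step 4: pivot -2 → sign −
signature = (2, 3, 0)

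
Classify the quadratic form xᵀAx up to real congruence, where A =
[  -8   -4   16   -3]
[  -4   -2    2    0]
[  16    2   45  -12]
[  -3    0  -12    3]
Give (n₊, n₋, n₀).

step 0: pivot -8 → sign −
step 1: pivot 77 → sign +
step 2: pivot -36/77 → sign −
step 3: pivot -1/16 → sign −
signature = (1, 3, 0)

Answer: (1, 3, 0)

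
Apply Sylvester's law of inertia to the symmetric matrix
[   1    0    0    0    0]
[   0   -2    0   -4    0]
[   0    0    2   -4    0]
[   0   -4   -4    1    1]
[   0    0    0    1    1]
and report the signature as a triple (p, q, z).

Answer: (3, 1, 1)

Derivation:
step 0: pivot 1 → sign +
step 1: pivot -2 → sign −
step 2: pivot 2 → sign +
step 3: pivot 1 → sign +
step 4: row/col 4 already zero → sign 0
signature = (3, 1, 1)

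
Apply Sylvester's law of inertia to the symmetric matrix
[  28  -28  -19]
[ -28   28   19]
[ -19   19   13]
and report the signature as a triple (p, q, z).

step 0: pivot 28 → sign +
step 1: pivot 3/28 → sign +
step 2: row/col 2 already zero → sign 0
signature = (2, 0, 1)

Answer: (2, 0, 1)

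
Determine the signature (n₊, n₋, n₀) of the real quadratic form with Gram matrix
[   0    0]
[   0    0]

Answer: (0, 0, 2)

Derivation:
step 0: row/col 0 already zero → sign 0
step 1: row/col 1 already zero → sign 0
signature = (0, 0, 2)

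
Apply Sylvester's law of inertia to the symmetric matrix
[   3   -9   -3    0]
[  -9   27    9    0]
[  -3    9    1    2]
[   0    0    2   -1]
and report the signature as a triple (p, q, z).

Answer: (2, 1, 1)

Derivation:
step 0: pivot 3 → sign +
step 1: pivot -2 → sign −
step 2: pivot 1 → sign +
step 3: row/col 3 already zero → sign 0
signature = (2, 1, 1)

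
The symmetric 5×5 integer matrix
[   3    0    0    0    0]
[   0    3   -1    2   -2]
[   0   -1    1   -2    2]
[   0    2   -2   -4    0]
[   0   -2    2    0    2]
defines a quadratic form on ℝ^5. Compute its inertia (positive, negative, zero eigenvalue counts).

step 0: pivot 3 → sign +
step 1: pivot 3 → sign +
step 2: pivot 2/3 → sign +
step 3: pivot -8 → sign −
step 4: row/col 4 already zero → sign 0
signature = (3, 1, 1)

Answer: (3, 1, 1)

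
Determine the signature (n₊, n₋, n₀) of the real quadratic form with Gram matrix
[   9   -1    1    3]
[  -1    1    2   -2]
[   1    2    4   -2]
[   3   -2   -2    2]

Answer: (3, 1, 0)

Derivation:
step 0: pivot 9 → sign +
step 1: pivot 8/9 → sign +
step 2: pivot -9/8 → sign −
step 3: pivot 2/9 → sign +
signature = (3, 1, 0)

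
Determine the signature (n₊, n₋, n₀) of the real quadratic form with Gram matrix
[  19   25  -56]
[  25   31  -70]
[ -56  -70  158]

step 0: pivot 19 → sign +
step 1: pivot -36/19 → sign −
step 2: pivot 1/9 → sign +
signature = (2, 1, 0)

Answer: (2, 1, 0)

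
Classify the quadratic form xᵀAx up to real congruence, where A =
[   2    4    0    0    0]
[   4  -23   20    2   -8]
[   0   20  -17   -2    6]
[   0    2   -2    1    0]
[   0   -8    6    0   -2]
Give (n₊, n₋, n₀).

Answer: (2, 3, 0)

Derivation:
step 0: pivot 2 → sign +
step 1: pivot -31 → sign −
step 2: pivot -127/31 → sign −
step 3: pivot 159/127 → sign +
step 4: pivot -6/53 → sign −
signature = (2, 3, 0)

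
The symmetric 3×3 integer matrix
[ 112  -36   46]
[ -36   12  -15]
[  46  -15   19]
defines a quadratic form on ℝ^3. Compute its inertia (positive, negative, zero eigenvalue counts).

step 0: pivot 112 → sign +
step 1: pivot 3/7 → sign +
step 2: row/col 2 already zero → sign 0
signature = (2, 0, 1)

Answer: (2, 0, 1)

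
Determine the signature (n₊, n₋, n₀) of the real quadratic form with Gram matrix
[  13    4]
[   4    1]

step 0: pivot 13 → sign +
step 1: pivot -3/13 → sign −
signature = (1, 1, 0)

Answer: (1, 1, 0)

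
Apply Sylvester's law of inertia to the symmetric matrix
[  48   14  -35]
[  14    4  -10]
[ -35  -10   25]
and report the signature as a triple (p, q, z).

Answer: (1, 1, 1)

Derivation:
step 0: pivot 48 → sign +
step 1: pivot -1/12 → sign −
step 2: row/col 2 already zero → sign 0
signature = (1, 1, 1)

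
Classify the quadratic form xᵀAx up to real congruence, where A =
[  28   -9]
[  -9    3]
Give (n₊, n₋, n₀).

Answer: (2, 0, 0)

Derivation:
step 0: pivot 28 → sign +
step 1: pivot 3/28 → sign +
signature = (2, 0, 0)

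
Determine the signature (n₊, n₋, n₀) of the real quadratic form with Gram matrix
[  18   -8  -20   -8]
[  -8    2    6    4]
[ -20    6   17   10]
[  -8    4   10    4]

step 0: pivot 18 → sign +
step 1: pivot -14/9 → sign −
step 2: pivot 1/7 → sign +
step 3: row/col 3 already zero → sign 0
signature = (2, 1, 1)

Answer: (2, 1, 1)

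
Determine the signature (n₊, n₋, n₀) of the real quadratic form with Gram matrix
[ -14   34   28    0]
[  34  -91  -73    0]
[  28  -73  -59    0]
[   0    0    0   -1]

Answer: (0, 4, 0)

Derivation:
step 0: pivot -14 → sign −
step 1: pivot -59/7 → sign −
step 2: pivot -2/59 → sign −
step 3: pivot -1 → sign −
signature = (0, 4, 0)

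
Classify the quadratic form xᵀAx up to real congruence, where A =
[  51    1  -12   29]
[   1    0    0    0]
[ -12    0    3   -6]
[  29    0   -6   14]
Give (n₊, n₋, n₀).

step 0: pivot 51 → sign +
step 1: pivot -1/51 → sign −
step 2: pivot 3 → sign +
step 3: pivot 2 → sign +
signature = (3, 1, 0)

Answer: (3, 1, 0)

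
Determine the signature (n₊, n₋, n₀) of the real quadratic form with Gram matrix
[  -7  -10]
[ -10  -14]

Answer: (1, 1, 0)

Derivation:
step 0: pivot -7 → sign −
step 1: pivot 2/7 → sign +
signature = (1, 1, 0)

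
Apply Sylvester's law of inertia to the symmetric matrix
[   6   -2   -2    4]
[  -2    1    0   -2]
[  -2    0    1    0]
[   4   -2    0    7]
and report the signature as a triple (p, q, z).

Answer: (3, 1, 0)

Derivation:
step 0: pivot 6 → sign +
step 1: pivot 1/3 → sign +
step 2: pivot -1 → sign −
step 3: pivot 3 → sign +
signature = (3, 1, 0)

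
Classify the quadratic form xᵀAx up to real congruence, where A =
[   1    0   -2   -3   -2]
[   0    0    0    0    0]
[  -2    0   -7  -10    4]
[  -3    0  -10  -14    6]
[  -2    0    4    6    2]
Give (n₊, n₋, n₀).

Answer: (2, 2, 1)

Derivation:
step 0: pivot 1 → sign +
step 1: pivot -11 → sign −
step 2: pivot 3/11 → sign +
step 3: pivot -2 → sign −
step 4: row/col 4 already zero → sign 0
signature = (2, 2, 1)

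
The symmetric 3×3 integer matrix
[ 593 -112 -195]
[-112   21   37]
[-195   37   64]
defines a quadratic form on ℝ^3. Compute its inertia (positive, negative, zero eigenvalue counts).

Answer: (2, 1, 0)

Derivation:
step 0: pivot 593 → sign +
step 1: pivot -91/593 → sign −
step 2: pivot 6/91 → sign +
signature = (2, 1, 0)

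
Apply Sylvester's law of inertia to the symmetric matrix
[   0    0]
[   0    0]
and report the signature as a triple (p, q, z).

step 0: row/col 0 already zero → sign 0
step 1: row/col 1 already zero → sign 0
signature = (0, 0, 2)

Answer: (0, 0, 2)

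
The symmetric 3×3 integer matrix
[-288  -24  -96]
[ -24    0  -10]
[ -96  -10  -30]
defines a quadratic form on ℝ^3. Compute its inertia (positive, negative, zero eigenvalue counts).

step 0: pivot -288 → sign −
step 1: pivot 2 → sign +
step 2: row/col 2 already zero → sign 0
signature = (1, 1, 1)

Answer: (1, 1, 1)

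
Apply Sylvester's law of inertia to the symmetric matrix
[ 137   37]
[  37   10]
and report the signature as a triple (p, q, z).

step 0: pivot 137 → sign +
step 1: pivot 1/137 → sign +
signature = (2, 0, 0)

Answer: (2, 0, 0)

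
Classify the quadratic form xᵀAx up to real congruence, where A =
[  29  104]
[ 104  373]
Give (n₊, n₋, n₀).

Answer: (2, 0, 0)

Derivation:
step 0: pivot 29 → sign +
step 1: pivot 1/29 → sign +
signature = (2, 0, 0)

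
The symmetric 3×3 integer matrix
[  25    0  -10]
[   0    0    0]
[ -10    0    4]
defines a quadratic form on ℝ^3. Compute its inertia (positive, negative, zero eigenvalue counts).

Answer: (1, 0, 2)

Derivation:
step 0: pivot 25 → sign +
step 1: row/col 1 already zero → sign 0
step 2: row/col 2 already zero → sign 0
signature = (1, 0, 2)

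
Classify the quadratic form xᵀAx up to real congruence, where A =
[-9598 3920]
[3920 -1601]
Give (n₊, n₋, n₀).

Answer: (1, 1, 0)

Derivation:
step 0: pivot -9598 → sign −
step 1: pivot 1/4799 → sign +
signature = (1, 1, 0)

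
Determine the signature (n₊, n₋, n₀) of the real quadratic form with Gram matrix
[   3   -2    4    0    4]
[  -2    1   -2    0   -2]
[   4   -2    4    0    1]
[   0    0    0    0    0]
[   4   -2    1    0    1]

Answer: (2, 2, 1)

Derivation:
step 0: pivot 3 → sign +
step 1: pivot -1/3 → sign −
step 2: pivot -3 → sign −
step 3: pivot 3 → sign +
step 4: row/col 4 already zero → sign 0
signature = (2, 2, 1)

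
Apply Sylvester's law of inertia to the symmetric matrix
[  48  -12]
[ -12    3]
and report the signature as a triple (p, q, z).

step 0: pivot 48 → sign +
step 1: row/col 1 already zero → sign 0
signature = (1, 0, 1)

Answer: (1, 0, 1)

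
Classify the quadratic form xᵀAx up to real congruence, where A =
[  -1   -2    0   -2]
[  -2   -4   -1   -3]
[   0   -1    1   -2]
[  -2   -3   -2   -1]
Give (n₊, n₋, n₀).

Answer: (1, 2, 1)

Derivation:
step 0: pivot -1 → sign −
step 1: pivot 1 → sign +
step 2: pivot -1 → sign −
step 3: row/col 3 already zero → sign 0
signature = (1, 2, 1)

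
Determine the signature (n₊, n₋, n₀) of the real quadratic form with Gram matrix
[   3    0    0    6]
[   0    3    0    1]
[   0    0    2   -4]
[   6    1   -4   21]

Answer: (4, 0, 0)

Derivation:
step 0: pivot 3 → sign +
step 1: pivot 3 → sign +
step 2: pivot 2 → sign +
step 3: pivot 2/3 → sign +
signature = (4, 0, 0)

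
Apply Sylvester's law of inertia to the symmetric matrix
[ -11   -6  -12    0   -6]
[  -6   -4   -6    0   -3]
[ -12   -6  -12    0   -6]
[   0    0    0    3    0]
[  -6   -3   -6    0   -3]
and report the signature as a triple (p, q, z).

step 0: pivot -11 → sign −
step 1: pivot -8/11 → sign −
step 2: pivot 3/2 → sign +
step 3: pivot 3 → sign +
step 4: row/col 4 already zero → sign 0
signature = (2, 2, 1)

Answer: (2, 2, 1)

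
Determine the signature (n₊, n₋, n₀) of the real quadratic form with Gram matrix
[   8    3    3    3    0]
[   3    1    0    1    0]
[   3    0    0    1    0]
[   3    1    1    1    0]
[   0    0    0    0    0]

Answer: (2, 2, 1)

Derivation:
step 0: pivot 8 → sign +
step 1: pivot -1/8 → sign −
step 2: pivot 9 → sign +
step 3: pivot -1/9 → sign −
step 4: row/col 4 already zero → sign 0
signature = (2, 2, 1)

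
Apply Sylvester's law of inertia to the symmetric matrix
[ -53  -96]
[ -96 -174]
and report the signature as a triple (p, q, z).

Answer: (0, 2, 0)

Derivation:
step 0: pivot -53 → sign −
step 1: pivot -6/53 → sign −
signature = (0, 2, 0)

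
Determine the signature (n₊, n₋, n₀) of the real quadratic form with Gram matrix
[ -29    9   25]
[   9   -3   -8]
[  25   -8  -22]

step 0: pivot -29 → sign −
step 1: pivot -6/29 → sign −
step 2: pivot -1/6 → sign −
signature = (0, 3, 0)

Answer: (0, 3, 0)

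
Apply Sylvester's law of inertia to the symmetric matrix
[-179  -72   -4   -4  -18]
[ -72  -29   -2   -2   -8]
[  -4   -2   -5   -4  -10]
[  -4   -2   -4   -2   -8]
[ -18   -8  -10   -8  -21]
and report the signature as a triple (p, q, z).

step 0: pivot -179 → sign −
step 1: pivot -7/179 → sign −
step 2: pivot -1 → sign −
step 3: pivot 2 → sign +
step 4: pivot -3/7 → sign −
signature = (1, 4, 0)

Answer: (1, 4, 0)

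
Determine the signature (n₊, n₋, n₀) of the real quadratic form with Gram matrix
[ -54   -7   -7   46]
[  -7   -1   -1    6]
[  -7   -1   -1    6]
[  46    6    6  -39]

step 0: pivot -54 → sign −
step 1: pivot -5/54 → sign −
step 2: pivot 1/5 → sign +
step 3: row/col 3 already zero → sign 0
signature = (1, 2, 1)

Answer: (1, 2, 1)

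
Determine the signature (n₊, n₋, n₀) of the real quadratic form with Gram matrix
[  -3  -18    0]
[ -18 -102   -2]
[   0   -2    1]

step 0: pivot -3 → sign −
step 1: pivot 6 → sign +
step 2: pivot 1/3 → sign +
signature = (2, 1, 0)

Answer: (2, 1, 0)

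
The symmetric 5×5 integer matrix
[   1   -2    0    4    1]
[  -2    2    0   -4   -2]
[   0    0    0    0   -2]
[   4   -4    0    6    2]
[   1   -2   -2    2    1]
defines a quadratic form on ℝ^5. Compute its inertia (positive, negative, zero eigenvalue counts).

Answer: (2, 3, 0)

Derivation:
step 0: pivot 1 → sign +
step 1: pivot -2 → sign −
step 2: pivot -2 → sign −
step 3: pivot 2 → sign +
step 4: pivot -2 → sign −
signature = (2, 3, 0)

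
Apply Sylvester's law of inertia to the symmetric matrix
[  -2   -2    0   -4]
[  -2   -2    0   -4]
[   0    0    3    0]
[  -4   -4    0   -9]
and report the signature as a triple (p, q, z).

Answer: (1, 2, 1)

Derivation:
step 0: pivot -2 → sign −
step 1: pivot 3 → sign +
step 2: pivot -1 → sign −
step 3: row/col 3 already zero → sign 0
signature = (1, 2, 1)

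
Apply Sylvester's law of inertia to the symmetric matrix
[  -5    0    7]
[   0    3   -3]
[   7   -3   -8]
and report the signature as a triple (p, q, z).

step 0: pivot -5 → sign −
step 1: pivot 3 → sign +
step 2: pivot -6/5 → sign −
signature = (1, 2, 0)

Answer: (1, 2, 0)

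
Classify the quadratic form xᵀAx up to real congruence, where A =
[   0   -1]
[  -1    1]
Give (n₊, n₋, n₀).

Answer: (1, 1, 0)

Derivation:
step 0: pivot 1 → sign +
step 1: pivot -1 → sign −
signature = (1, 1, 0)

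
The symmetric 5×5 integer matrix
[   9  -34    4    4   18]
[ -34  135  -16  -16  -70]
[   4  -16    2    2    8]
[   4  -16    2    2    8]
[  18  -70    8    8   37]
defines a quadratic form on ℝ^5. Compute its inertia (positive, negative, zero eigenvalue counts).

Answer: (3, 1, 1)

Derivation:
step 0: pivot 9 → sign +
step 1: pivot 59/9 → sign +
step 2: pivot 6/59 → sign +
step 3: pivot -1/3 → sign −
step 4: row/col 4 already zero → sign 0
signature = (3, 1, 1)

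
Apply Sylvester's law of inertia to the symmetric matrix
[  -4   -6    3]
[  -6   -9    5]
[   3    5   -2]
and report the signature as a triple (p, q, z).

Answer: (1, 2, 0)

Derivation:
step 0: pivot -4 → sign −
step 1: pivot 1/4 → sign +
step 2: pivot -1 → sign −
signature = (1, 2, 0)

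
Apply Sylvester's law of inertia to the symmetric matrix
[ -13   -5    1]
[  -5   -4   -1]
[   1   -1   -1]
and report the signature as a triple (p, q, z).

Answer: (0, 2, 1)

Derivation:
step 0: pivot -13 → sign −
step 1: pivot -27/13 → sign −
step 2: row/col 2 already zero → sign 0
signature = (0, 2, 1)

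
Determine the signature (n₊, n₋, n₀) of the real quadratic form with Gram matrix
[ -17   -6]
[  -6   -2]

step 0: pivot -17 → sign −
step 1: pivot 2/17 → sign +
signature = (1, 1, 0)

Answer: (1, 1, 0)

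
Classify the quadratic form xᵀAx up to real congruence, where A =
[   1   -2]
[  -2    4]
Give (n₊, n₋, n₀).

step 0: pivot 1 → sign +
step 1: row/col 1 already zero → sign 0
signature = (1, 0, 1)

Answer: (1, 0, 1)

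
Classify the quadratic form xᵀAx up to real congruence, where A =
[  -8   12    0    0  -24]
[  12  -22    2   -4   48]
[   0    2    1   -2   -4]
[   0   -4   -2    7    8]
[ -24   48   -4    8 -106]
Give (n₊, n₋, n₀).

step 0: pivot -8 → sign −
step 1: pivot -4 → sign −
step 2: pivot 2 → sign +
step 3: pivot 3 → sign +
step 4: row/col 4 already zero → sign 0
signature = (2, 2, 1)

Answer: (2, 2, 1)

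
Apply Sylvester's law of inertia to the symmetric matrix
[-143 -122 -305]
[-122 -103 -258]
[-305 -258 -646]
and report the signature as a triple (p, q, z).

Answer: (2, 1, 0)

Derivation:
step 0: pivot -143 → sign −
step 1: pivot 155/143 → sign +
step 2: pivot 3/155 → sign +
signature = (2, 1, 0)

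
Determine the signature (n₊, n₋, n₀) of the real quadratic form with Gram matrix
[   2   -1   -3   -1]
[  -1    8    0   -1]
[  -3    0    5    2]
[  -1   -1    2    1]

step 0: pivot 2 → sign +
step 1: pivot 15/2 → sign +
step 2: pivot 1/5 → sign +
step 3: row/col 3 already zero → sign 0
signature = (3, 0, 1)

Answer: (3, 0, 1)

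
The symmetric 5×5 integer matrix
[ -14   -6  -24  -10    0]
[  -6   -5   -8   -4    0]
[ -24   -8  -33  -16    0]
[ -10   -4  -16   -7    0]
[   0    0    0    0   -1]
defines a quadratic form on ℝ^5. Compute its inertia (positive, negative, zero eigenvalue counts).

Answer: (1, 4, 0)

Derivation:
step 0: pivot -14 → sign −
step 1: pivot -17/7 → sign −
step 2: pivot 175/17 → sign +
step 3: pivot -3/175 → sign −
step 4: pivot -1 → sign −
signature = (1, 4, 0)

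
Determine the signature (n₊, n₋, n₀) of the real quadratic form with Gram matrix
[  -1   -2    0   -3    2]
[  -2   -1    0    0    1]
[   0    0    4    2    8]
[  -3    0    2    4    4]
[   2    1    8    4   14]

step 0: pivot -1 → sign −
step 1: pivot 3 → sign +
step 2: pivot 4 → sign +
step 3: pivot -1 → sign −
step 4: row/col 4 already zero → sign 0
signature = (2, 2, 1)

Answer: (2, 2, 1)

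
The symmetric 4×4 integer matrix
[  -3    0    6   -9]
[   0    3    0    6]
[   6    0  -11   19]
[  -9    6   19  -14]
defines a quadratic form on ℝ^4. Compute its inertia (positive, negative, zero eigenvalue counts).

step 0: pivot -3 → sign −
step 1: pivot 3 → sign +
step 2: pivot 1 → sign +
step 3: row/col 3 already zero → sign 0
signature = (2, 1, 1)

Answer: (2, 1, 1)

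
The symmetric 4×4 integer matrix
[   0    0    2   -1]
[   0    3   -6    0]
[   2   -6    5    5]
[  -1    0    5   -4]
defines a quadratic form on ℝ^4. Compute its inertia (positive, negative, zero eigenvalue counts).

Answer: (2, 2, 0)

Derivation:
step 0: pivot 3 → sign +
step 1: pivot -7 → sign −
step 2: pivot 4/7 → sign +
step 3: pivot -3/4 → sign −
signature = (2, 2, 0)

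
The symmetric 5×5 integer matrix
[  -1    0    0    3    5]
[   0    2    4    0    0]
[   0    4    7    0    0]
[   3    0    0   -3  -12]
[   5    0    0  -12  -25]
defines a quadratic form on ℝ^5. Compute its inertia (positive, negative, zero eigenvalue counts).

Answer: (2, 3, 0)

Derivation:
step 0: pivot -1 → sign −
step 1: pivot 2 → sign +
step 2: pivot -1 → sign −
step 3: pivot 6 → sign +
step 4: pivot -3/2 → sign −
signature = (2, 3, 0)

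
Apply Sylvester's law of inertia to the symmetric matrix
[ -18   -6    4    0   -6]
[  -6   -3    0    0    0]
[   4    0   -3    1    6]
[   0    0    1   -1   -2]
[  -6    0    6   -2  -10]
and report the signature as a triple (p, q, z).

step 0: pivot -18 → sign −
step 1: pivot -1 → sign −
step 2: pivot -1/3 → sign −
step 3: pivot 2 → sign +
step 4: row/col 4 already zero → sign 0
signature = (1, 3, 1)

Answer: (1, 3, 1)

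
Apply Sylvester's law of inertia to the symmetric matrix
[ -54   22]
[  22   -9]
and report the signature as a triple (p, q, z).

step 0: pivot -54 → sign −
step 1: pivot -1/27 → sign −
signature = (0, 2, 0)

Answer: (0, 2, 0)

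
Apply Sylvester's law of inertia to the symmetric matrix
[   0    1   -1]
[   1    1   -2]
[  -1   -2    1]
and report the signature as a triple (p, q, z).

Answer: (1, 2, 0)

Derivation:
step 0: pivot 1 → sign +
step 1: pivot -1 → sign −
step 2: pivot -2 → sign −
signature = (1, 2, 0)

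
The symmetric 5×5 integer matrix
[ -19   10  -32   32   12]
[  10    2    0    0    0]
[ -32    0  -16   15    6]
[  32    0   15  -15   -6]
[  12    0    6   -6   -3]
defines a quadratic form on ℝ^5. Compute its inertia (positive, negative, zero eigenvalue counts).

Answer: (2, 3, 0)

Derivation:
step 0: pivot -19 → sign −
step 1: pivot 138/19 → sign +
step 2: pivot -80/69 → sign −
step 3: pivot -11/80 → sign −
step 4: pivot 3/11 → sign +
signature = (2, 3, 0)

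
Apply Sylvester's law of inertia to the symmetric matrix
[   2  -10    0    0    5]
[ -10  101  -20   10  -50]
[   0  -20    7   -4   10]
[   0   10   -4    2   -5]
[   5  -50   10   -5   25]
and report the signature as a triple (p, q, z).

step 0: pivot 2 → sign +
step 1: pivot 51 → sign +
step 2: pivot -43/51 → sign −
step 3: pivot 2/43 → sign +
step 4: row/col 4 already zero → sign 0
signature = (3, 1, 1)

Answer: (3, 1, 1)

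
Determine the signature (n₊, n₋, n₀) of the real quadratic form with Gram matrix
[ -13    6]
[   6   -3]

step 0: pivot -13 → sign −
step 1: pivot -3/13 → sign −
signature = (0, 2, 0)

Answer: (0, 2, 0)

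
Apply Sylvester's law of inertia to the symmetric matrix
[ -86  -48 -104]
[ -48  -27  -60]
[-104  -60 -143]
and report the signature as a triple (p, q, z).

step 0: pivot -86 → sign −
step 1: pivot -9/43 → sign −
step 2: pivot 1 → sign +
signature = (1, 2, 0)

Answer: (1, 2, 0)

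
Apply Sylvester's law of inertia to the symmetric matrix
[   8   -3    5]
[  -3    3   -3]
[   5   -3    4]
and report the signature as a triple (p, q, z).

Answer: (3, 0, 0)

Derivation:
step 0: pivot 8 → sign +
step 1: pivot 15/8 → sign +
step 2: pivot 1/5 → sign +
signature = (3, 0, 0)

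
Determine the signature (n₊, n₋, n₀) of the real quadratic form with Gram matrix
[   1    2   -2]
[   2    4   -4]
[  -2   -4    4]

Answer: (1, 0, 2)

Derivation:
step 0: pivot 1 → sign +
step 1: row/col 1 already zero → sign 0
step 2: row/col 2 already zero → sign 0
signature = (1, 0, 2)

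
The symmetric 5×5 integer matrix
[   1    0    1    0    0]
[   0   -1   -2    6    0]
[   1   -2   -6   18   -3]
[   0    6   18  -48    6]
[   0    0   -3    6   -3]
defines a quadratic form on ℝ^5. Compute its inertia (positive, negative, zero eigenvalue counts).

step 0: pivot 1 → sign +
step 1: pivot -1 → sign −
step 2: pivot -3 → sign −
step 3: row/col 3 already zero → sign 0
step 4: row/col 4 already zero → sign 0
signature = (1, 2, 2)

Answer: (1, 2, 2)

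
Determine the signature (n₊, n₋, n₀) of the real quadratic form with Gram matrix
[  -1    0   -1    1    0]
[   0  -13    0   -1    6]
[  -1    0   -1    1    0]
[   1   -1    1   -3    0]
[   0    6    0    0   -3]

Answer: (0, 4, 1)

Derivation:
step 0: pivot -1 → sign −
step 1: pivot -13 → sign −
step 2: pivot -25/13 → sign −
step 3: pivot -3/25 → sign −
step 4: row/col 4 already zero → sign 0
signature = (0, 4, 1)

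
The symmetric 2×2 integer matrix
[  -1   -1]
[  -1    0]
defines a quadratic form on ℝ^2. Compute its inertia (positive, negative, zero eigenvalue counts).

Answer: (1, 1, 0)

Derivation:
step 0: pivot -1 → sign −
step 1: pivot 1 → sign +
signature = (1, 1, 0)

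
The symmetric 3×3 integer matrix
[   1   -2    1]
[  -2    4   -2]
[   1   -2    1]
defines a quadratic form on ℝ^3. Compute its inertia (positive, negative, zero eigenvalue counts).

Answer: (1, 0, 2)

Derivation:
step 0: pivot 1 → sign +
step 1: row/col 1 already zero → sign 0
step 2: row/col 2 already zero → sign 0
signature = (1, 0, 2)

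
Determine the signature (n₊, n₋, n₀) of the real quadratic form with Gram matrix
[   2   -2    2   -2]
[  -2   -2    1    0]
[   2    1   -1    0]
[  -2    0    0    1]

Answer: (2, 2, 0)

Derivation:
step 0: pivot 2 → sign +
step 1: pivot -4 → sign −
step 2: pivot -3/4 → sign −
step 3: pivot 1/3 → sign +
signature = (2, 2, 0)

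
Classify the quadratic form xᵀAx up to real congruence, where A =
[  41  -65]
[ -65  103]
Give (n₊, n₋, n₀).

step 0: pivot 41 → sign +
step 1: pivot -2/41 → sign −
signature = (1, 1, 0)

Answer: (1, 1, 0)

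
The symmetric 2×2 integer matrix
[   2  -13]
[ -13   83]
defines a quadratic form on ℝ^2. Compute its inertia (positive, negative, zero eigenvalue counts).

Answer: (1, 1, 0)

Derivation:
step 0: pivot 2 → sign +
step 1: pivot -3/2 → sign −
signature = (1, 1, 0)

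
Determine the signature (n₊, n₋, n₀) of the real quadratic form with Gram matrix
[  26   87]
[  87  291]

step 0: pivot 26 → sign +
step 1: pivot -3/26 → sign −
signature = (1, 1, 0)

Answer: (1, 1, 0)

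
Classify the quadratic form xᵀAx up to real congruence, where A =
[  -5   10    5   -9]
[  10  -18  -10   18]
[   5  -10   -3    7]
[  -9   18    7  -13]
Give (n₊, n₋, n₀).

step 0: pivot -5 → sign −
step 1: pivot 2 → sign +
step 2: pivot 2 → sign +
step 3: pivot 6/5 → sign +
signature = (3, 1, 0)

Answer: (3, 1, 0)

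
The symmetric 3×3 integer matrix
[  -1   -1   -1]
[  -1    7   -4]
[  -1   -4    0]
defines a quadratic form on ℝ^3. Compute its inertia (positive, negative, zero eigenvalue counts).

step 0: pivot -1 → sign −
step 1: pivot 8 → sign +
step 2: pivot -1/8 → sign −
signature = (1, 2, 0)

Answer: (1, 2, 0)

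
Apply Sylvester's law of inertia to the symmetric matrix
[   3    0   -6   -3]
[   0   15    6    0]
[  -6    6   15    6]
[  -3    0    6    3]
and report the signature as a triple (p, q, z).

Answer: (3, 0, 1)

Derivation:
step 0: pivot 3 → sign +
step 1: pivot 15 → sign +
step 2: pivot 3/5 → sign +
step 3: row/col 3 already zero → sign 0
signature = (3, 0, 1)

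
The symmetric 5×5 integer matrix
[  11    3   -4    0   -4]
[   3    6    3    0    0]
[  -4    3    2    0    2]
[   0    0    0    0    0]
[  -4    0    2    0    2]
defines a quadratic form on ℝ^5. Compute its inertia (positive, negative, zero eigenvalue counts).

Answer: (3, 1, 1)

Derivation:
step 0: pivot 11 → sign +
step 1: pivot 57/11 → sign +
step 2: pivot -51/19 → sign −
step 3: pivot 6/17 → sign +
step 4: row/col 4 already zero → sign 0
signature = (3, 1, 1)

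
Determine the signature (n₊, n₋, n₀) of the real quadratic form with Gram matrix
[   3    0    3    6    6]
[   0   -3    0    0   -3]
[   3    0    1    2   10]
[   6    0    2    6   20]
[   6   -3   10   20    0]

Answer: (2, 3, 0)

Derivation:
step 0: pivot 3 → sign +
step 1: pivot -3 → sign −
step 2: pivot -2 → sign −
step 3: pivot 2 → sign +
step 4: pivot -1 → sign −
signature = (2, 3, 0)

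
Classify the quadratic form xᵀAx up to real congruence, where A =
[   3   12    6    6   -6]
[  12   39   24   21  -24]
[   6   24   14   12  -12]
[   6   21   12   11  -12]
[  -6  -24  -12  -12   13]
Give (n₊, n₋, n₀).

Answer: (3, 1, 1)

Derivation:
step 0: pivot 3 → sign +
step 1: pivot -9 → sign −
step 2: pivot 2 → sign +
step 3: pivot 1 → sign +
step 4: row/col 4 already zero → sign 0
signature = (3, 1, 1)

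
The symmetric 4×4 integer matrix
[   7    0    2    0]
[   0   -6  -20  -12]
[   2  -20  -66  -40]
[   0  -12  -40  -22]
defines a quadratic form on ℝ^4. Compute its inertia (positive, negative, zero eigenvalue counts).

step 0: pivot 7 → sign +
step 1: pivot -6 → sign −
step 2: pivot 2/21 → sign +
step 3: pivot 2 → sign +
signature = (3, 1, 0)

Answer: (3, 1, 0)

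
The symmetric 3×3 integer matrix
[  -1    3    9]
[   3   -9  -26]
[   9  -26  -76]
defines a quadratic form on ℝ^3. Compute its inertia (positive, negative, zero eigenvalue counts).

step 0: pivot -1 → sign −
step 1: pivot 5 → sign +
step 2: pivot -1/5 → sign −
signature = (1, 2, 0)

Answer: (1, 2, 0)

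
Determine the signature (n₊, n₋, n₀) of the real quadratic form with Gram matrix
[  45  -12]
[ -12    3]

Answer: (1, 1, 0)

Derivation:
step 0: pivot 45 → sign +
step 1: pivot -1/5 → sign −
signature = (1, 1, 0)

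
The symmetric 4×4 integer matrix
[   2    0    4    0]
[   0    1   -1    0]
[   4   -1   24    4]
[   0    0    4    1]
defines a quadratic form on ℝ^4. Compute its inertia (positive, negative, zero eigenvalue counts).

step 0: pivot 2 → sign +
step 1: pivot 1 → sign +
step 2: pivot 15 → sign +
step 3: pivot -1/15 → sign −
signature = (3, 1, 0)

Answer: (3, 1, 0)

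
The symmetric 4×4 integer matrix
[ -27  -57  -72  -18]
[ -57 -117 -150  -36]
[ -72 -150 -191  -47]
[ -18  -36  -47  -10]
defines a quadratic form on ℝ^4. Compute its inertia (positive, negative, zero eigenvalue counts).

step 0: pivot -27 → sign −
step 1: pivot 10/3 → sign +
step 2: pivot -1/5 → sign −
step 3: pivot 1 → sign +
signature = (2, 2, 0)

Answer: (2, 2, 0)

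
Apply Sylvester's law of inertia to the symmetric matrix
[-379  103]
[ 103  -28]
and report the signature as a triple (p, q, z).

Answer: (0, 2, 0)

Derivation:
step 0: pivot -379 → sign −
step 1: pivot -3/379 → sign −
signature = (0, 2, 0)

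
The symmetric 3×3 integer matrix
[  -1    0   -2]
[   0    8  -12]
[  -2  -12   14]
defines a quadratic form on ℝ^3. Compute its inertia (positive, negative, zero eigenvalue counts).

Answer: (1, 1, 1)

Derivation:
step 0: pivot -1 → sign −
step 1: pivot 8 → sign +
step 2: row/col 2 already zero → sign 0
signature = (1, 1, 1)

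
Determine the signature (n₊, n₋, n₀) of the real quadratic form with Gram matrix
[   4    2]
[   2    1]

step 0: pivot 4 → sign +
step 1: row/col 1 already zero → sign 0
signature = (1, 0, 1)

Answer: (1, 0, 1)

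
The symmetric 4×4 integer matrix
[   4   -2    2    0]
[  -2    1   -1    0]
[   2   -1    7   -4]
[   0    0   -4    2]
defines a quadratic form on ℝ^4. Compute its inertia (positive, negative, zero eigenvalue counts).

Answer: (2, 1, 1)

Derivation:
step 0: pivot 4 → sign +
step 1: pivot 6 → sign +
step 2: pivot -2/3 → sign −
step 3: row/col 3 already zero → sign 0
signature = (2, 1, 1)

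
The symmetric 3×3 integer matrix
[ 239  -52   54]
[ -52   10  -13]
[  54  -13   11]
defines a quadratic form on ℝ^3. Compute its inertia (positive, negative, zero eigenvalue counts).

step 0: pivot 239 → sign +
step 1: pivot -314/239 → sign −
step 2: pivot -3/314 → sign −
signature = (1, 2, 0)

Answer: (1, 2, 0)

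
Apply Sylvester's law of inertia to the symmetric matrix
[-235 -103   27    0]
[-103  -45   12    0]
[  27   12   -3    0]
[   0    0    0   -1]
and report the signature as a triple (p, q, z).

step 0: pivot -235 → sign −
step 1: pivot 34/235 → sign +
step 2: pivot -3/34 → sign −
step 3: pivot -1 → sign −
signature = (1, 3, 0)

Answer: (1, 3, 0)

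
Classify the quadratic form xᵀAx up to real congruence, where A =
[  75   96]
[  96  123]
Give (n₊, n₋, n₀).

step 0: pivot 75 → sign +
step 1: pivot 3/25 → sign +
signature = (2, 0, 0)

Answer: (2, 0, 0)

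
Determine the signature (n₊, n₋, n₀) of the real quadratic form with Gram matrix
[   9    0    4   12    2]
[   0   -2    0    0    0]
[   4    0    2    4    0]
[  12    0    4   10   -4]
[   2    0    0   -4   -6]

Answer: (3, 2, 0)

Derivation:
step 0: pivot 9 → sign +
step 1: pivot -2 → sign −
step 2: pivot 2/9 → sign +
step 3: pivot -14 → sign −
step 4: pivot 2/7 → sign +
signature = (3, 2, 0)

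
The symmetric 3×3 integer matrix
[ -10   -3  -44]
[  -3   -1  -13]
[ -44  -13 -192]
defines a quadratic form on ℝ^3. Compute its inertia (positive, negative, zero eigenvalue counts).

step 0: pivot -10 → sign −
step 1: pivot -1/10 → sign −
step 2: pivot 2 → sign +
signature = (1, 2, 0)

Answer: (1, 2, 0)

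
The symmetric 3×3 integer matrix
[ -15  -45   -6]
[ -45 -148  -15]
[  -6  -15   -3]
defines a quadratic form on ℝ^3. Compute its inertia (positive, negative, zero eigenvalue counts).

Answer: (1, 2, 0)

Derivation:
step 0: pivot -15 → sign −
step 1: pivot -13 → sign −
step 2: pivot 6/65 → sign +
signature = (1, 2, 0)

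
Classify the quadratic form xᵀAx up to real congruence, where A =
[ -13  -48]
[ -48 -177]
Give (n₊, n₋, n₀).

Answer: (1, 1, 0)

Derivation:
step 0: pivot -13 → sign −
step 1: pivot 3/13 → sign +
signature = (1, 1, 0)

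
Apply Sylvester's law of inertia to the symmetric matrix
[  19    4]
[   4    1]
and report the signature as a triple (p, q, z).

Answer: (2, 0, 0)

Derivation:
step 0: pivot 19 → sign +
step 1: pivot 3/19 → sign +
signature = (2, 0, 0)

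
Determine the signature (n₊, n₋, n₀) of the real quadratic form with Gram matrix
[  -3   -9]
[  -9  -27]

step 0: pivot -3 → sign −
step 1: row/col 1 already zero → sign 0
signature = (0, 1, 1)

Answer: (0, 1, 1)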